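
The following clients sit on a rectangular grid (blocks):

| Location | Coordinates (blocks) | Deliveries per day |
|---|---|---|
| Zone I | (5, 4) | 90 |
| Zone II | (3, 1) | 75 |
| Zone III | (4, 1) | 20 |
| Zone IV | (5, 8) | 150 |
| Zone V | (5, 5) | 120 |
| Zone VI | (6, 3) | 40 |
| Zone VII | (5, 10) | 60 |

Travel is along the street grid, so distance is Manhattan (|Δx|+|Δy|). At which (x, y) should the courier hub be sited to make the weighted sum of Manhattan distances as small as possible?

Manhattan distance separates: Σwᵢ(|x−xᵢ|+|y−yᵢ|) = Σwᵢ|x−xᵢ| + Σwᵢ|y−yᵢ|, so x and y are optimised independently as 1-D weighted medians.
Total weight W = 555; half = 277.5.
x-coordinate, sorted with cumulative weight:
  x=3 (Zone II, w=75) cum 75
  x=4 (Zone III, w=20) cum 95
  x=5 (Zone I, w=90) cum 185
  x=5 (Zone IV, w=150) cum 335  ← median
  x=5 (Zone V, w=120) cum 455
  x=5 (Zone VII, w=60) cum 515
  x=6 (Zone VI, w=40) cum 555
⇒ x* = 5
y-coordinate, sorted with cumulative weight:
  y=1 (Zone II, w=75) cum 75
  y=1 (Zone III, w=20) cum 95
  y=3 (Zone VI, w=40) cum 135
  y=4 (Zone I, w=90) cum 225
  y=5 (Zone V, w=120) cum 345  ← median
  y=8 (Zone IV, w=150) cum 495
  y=10 (Zone VII, w=60) cum 555
⇒ y* = 5

(5, 5)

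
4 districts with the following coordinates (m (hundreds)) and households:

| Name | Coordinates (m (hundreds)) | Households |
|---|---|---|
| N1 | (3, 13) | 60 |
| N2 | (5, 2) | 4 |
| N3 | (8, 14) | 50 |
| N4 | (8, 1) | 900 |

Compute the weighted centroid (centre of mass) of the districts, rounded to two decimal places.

(7.69, 2.36)

The minimiser of Σwᵢ‖p−pᵢ‖² is the weighted centroid p* = (Σwᵢpᵢ)/(Σwᵢ).
Σwᵢ = 1014.
Σwᵢxᵢ = 60·3 + 4·5 + 50·8 + 900·8 = 7800.
Σwᵢyᵢ = 60·13 + 4·2 + 50·14 + 900·1 = 2388.
x* = 7800/1014 = 7.69, y* = 2388/1014 = 2.36.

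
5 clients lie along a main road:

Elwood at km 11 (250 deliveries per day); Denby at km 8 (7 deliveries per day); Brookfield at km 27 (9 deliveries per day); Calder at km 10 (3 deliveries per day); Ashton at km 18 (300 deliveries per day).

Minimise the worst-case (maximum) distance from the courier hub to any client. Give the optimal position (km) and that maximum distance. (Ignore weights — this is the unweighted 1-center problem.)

The 1-center on a line is the midpoint of the two extreme points: leftmost at 8, rightmost at 27.
Optimal location = (8 + 27)/2 = 17.5; maximum distance = (27 − 8)/2 = 9.5.

location 17.5, max distance 9.5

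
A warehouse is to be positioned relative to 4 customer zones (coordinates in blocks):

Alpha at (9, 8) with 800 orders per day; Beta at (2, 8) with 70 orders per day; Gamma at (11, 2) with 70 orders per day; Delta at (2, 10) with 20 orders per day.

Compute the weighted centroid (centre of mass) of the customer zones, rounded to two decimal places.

The minimiser of Σwᵢ‖p−pᵢ‖² is the weighted centroid p* = (Σwᵢpᵢ)/(Σwᵢ).
Σwᵢ = 960.
Σwᵢxᵢ = 800·9 + 70·2 + 70·11 + 20·2 = 8150.
Σwᵢyᵢ = 800·8 + 70·8 + 70·2 + 20·10 = 7300.
x* = 8150/960 = 8.49, y* = 7300/960 = 7.60.

(8.49, 7.60)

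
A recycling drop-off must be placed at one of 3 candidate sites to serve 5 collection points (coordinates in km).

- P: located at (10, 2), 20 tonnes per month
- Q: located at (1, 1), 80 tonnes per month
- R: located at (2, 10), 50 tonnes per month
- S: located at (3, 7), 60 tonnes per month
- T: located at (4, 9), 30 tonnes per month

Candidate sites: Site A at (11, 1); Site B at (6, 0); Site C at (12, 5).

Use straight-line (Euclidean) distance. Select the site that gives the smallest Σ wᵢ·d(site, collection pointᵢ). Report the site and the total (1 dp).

Site B, total 1769.4 km

Total weighted distance at each candidate:
  Site A (11, 1): total = 2383.6
  Site B (6, 0): total = 1769.4
  Site C (12, 5): total = 2389.0
Minimum is at Site B with total 1769.4 km.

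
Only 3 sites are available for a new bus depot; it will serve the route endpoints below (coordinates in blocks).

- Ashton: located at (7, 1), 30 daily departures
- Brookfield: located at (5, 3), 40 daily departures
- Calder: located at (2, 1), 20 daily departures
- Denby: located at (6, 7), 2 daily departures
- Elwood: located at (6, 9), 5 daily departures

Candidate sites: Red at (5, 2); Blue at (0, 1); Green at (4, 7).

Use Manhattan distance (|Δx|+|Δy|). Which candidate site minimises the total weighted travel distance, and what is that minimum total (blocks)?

Red, total 262 blocks

Total weighted distance at each candidate:
  Red (5, 2): total = 262
  Blue (0, 1): total = 624
  Green (4, 7): total = 654
Minimum is at Red with total 262 blocks.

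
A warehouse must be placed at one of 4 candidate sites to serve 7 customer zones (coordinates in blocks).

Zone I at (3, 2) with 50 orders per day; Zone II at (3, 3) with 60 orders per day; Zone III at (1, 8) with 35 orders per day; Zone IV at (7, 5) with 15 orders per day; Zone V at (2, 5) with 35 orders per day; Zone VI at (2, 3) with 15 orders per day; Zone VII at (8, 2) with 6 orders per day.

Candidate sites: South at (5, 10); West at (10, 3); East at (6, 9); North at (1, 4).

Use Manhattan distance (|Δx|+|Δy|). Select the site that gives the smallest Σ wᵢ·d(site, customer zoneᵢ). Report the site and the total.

Total weighted distance at each candidate:
  South (5, 10): total = 1851
  West (10, 3): total = 1873
  East (6, 9): total = 1809
  North (1, 4): total = 779
Minimum is at North with total 779 blocks.

North, total 779 blocks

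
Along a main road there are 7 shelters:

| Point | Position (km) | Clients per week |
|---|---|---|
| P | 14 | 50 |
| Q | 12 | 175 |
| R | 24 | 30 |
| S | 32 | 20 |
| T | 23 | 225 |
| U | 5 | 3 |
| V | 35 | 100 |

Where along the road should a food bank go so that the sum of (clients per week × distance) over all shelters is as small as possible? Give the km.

For a sum of weighted absolute distances on a line, the optimum is the weighted median (not the mean). Total weight W = 603; half-weight = 301.5.
Sort by position and accumulate weight:
  km 5 (U, w=3) → cum 3
  km 12 (Q, w=175) → cum 178
  km 14 (P, w=50) → cum 228
  km 23 (T, w=225) → cum 453  ≥ 301.5 → median here
  km 24 (R, w=30) → cum 483
  km 32 (S, w=20) → cum 503
  km 35 (V, w=100) → cum 603
Optimal location: km 23.

x = 23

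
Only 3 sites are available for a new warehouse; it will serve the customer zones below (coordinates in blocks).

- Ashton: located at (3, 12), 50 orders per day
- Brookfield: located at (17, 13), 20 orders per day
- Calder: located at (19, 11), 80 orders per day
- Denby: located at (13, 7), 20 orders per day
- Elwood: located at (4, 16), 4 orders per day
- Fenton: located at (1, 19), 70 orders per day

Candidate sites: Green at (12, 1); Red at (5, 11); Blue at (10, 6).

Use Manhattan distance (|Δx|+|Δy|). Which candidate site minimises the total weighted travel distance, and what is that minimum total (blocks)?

Total weighted distance at each candidate:
  Green (12, 1): total = 4962
  Red (5, 11): total = 2654
  Blue (10, 6): total = 3734
Minimum is at Red with total 2654 blocks.

Red, total 2654 blocks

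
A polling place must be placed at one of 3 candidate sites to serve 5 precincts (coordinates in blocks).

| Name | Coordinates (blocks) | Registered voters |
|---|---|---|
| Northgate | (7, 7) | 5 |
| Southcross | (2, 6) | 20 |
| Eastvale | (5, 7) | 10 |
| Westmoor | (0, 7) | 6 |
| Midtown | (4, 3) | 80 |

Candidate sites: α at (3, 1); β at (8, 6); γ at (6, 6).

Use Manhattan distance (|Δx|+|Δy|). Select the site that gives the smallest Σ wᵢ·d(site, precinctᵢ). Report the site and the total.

α, total 544 blocks

Total weighted distance at each candidate:
  α (3, 1): total = 544
  β (8, 6): total = 784
  γ (6, 6): total = 552
Minimum is at α with total 544 blocks.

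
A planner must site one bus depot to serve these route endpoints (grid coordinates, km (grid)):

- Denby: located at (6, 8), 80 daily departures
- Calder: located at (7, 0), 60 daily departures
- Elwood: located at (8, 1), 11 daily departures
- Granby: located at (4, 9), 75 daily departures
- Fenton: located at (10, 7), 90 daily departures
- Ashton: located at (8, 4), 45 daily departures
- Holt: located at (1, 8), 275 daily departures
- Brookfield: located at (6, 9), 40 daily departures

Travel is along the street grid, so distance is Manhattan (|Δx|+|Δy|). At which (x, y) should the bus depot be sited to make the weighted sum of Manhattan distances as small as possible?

(4, 8)

Manhattan distance separates: Σwᵢ(|x−xᵢ|+|y−yᵢ|) = Σwᵢ|x−xᵢ| + Σwᵢ|y−yᵢ|, so x and y are optimised independently as 1-D weighted medians.
Total weight W = 676; half = 338.
x-coordinate, sorted with cumulative weight:
  x=1 (Holt, w=275) cum 275
  x=4 (Granby, w=75) cum 350  ← median
  x=6 (Denby, w=80) cum 430
  x=6 (Brookfield, w=40) cum 470
  x=7 (Calder, w=60) cum 530
  x=8 (Elwood, w=11) cum 541
  x=8 (Ashton, w=45) cum 586
  x=10 (Fenton, w=90) cum 676
⇒ x* = 4
y-coordinate, sorted with cumulative weight:
  y=0 (Calder, w=60) cum 60
  y=1 (Elwood, w=11) cum 71
  y=4 (Ashton, w=45) cum 116
  y=7 (Fenton, w=90) cum 206
  y=8 (Denby, w=80) cum 286
  y=8 (Holt, w=275) cum 561  ← median
  y=9 (Granby, w=75) cum 636
  y=9 (Brookfield, w=40) cum 676
⇒ y* = 8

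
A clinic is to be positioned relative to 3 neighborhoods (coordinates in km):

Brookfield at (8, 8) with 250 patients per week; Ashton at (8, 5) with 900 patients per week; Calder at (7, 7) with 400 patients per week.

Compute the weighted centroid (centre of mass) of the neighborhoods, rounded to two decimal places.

The minimiser of Σwᵢ‖p−pᵢ‖² is the weighted centroid p* = (Σwᵢpᵢ)/(Σwᵢ).
Σwᵢ = 1550.
Σwᵢxᵢ = 250·8 + 900·8 + 400·7 = 12000.
Σwᵢyᵢ = 250·8 + 900·5 + 400·7 = 9300.
x* = 12000/1550 = 7.74, y* = 9300/1550 = 6.00.

(7.74, 6.00)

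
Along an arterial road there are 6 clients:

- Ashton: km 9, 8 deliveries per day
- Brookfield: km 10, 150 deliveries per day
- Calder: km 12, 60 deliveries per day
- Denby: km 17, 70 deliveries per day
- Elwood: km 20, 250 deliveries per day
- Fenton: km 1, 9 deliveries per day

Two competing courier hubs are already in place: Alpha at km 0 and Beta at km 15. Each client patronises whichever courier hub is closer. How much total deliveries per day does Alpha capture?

The indifferent point is the midpoint (0+15)/2 = 7.5; clients left of it (closer to Alpha at 0) go to Alpha, those right go to Beta.
  Fenton at 1 (w=9) → Alpha
  Ashton at 9 (w=8) → Beta
  Brookfield at 10 (w=150) → Beta
  Calder at 12 (w=60) → Beta
  Denby at 17 (w=70) → Beta
  Elwood at 20 (w=250) → Beta
Alpha captures 9; Beta captures 538.

9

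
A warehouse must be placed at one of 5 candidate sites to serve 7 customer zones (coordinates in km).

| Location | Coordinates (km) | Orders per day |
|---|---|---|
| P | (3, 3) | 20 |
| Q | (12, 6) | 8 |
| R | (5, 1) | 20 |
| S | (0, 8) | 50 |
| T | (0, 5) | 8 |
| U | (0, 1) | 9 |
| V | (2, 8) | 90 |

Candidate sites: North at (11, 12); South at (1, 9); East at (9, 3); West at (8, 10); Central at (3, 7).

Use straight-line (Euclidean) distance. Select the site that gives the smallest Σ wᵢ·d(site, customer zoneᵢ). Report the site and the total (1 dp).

Central, total 653.5 km

Total weighted distance at each candidate:
  North (11, 12): total = 2256.0
  South (1, 9): total = 700.1
  East (9, 3): total = 1689.1
  West (8, 10): total = 1572.4
  Central (3, 7): total = 653.5
Minimum is at Central with total 653.5 km.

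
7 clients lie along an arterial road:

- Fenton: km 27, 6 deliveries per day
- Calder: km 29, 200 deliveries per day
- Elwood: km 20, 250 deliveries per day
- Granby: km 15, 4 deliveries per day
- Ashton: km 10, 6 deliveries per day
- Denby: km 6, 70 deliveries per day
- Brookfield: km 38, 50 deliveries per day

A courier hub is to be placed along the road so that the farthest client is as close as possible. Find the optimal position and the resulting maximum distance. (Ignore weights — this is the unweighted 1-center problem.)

The 1-center on a line is the midpoint of the two extreme points: leftmost at 6, rightmost at 38.
Optimal location = (6 + 38)/2 = 22; maximum distance = (38 − 6)/2 = 16.

location 22, max distance 16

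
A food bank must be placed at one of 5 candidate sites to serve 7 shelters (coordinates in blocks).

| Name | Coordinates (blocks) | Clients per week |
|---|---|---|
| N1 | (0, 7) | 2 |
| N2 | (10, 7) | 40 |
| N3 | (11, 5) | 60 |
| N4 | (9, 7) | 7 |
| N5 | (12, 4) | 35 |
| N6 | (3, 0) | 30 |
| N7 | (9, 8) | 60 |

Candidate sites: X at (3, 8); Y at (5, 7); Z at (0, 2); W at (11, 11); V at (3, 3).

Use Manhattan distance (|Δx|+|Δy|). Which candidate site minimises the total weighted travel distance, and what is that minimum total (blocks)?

Total weighted distance at each candidate:
  X (3, 8): total = 2092
  Y (5, 7): total = 1638
  Z (0, 2): total = 3088
  W (11, 11): total = 1782
  V (3, 3): total = 2224
Minimum is at Y with total 1638 blocks.

Y, total 1638 blocks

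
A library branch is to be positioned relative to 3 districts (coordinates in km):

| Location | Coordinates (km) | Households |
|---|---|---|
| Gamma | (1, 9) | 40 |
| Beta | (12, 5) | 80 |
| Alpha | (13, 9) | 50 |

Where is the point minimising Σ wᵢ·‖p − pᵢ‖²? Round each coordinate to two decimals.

(9.71, 7.12)

The minimiser of Σwᵢ‖p−pᵢ‖² is the weighted centroid p* = (Σwᵢpᵢ)/(Σwᵢ).
Σwᵢ = 170.
Σwᵢxᵢ = 40·1 + 80·12 + 50·13 = 1650.
Σwᵢyᵢ = 40·9 + 80·5 + 50·9 = 1210.
x* = 1650/170 = 9.71, y* = 1210/170 = 7.12.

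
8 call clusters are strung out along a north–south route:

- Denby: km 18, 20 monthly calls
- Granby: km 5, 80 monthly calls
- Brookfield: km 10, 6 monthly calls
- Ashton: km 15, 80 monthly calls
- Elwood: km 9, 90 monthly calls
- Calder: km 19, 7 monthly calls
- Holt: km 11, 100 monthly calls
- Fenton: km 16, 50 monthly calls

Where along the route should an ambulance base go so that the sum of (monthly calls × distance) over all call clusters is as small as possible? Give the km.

x = 11

For a sum of weighted absolute distances on a line, the optimum is the weighted median (not the mean). Total weight W = 433; half-weight = 216.5.
Sort by position and accumulate weight:
  km 5 (Granby, w=80) → cum 80
  km 9 (Elwood, w=90) → cum 170
  km 10 (Brookfield, w=6) → cum 176
  km 11 (Holt, w=100) → cum 276  ≥ 216.5 → median here
  km 15 (Ashton, w=80) → cum 356
  km 16 (Fenton, w=50) → cum 406
  km 18 (Denby, w=20) → cum 426
  km 19 (Calder, w=7) → cum 433
Optimal location: km 11.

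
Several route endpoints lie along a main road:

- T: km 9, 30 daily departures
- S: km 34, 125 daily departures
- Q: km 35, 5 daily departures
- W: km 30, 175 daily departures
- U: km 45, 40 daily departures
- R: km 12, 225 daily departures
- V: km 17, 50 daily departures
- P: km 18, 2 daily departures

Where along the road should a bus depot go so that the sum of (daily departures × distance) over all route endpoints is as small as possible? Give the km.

For a sum of weighted absolute distances on a line, the optimum is the weighted median (not the mean). Total weight W = 652; half-weight = 326.
Sort by position and accumulate weight:
  km 9 (T, w=30) → cum 30
  km 12 (R, w=225) → cum 255
  km 17 (V, w=50) → cum 305
  km 18 (P, w=2) → cum 307
  km 30 (W, w=175) → cum 482  ≥ 326 → median here
  km 34 (S, w=125) → cum 607
  km 35 (Q, w=5) → cum 612
  km 45 (U, w=40) → cum 652
Optimal location: km 30.

x = 30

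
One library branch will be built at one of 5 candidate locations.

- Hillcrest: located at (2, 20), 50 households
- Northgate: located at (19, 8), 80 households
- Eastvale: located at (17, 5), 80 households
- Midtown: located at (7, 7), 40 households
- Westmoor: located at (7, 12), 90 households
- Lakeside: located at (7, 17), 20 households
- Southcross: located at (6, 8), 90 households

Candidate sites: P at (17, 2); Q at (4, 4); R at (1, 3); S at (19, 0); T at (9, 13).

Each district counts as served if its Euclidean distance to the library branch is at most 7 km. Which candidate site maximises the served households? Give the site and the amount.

T, covering 240

Coverage radius r = 7 km; a point is covered iff (Δx)²+(Δy)² ≤ 7² = 49.
  P (17, 2): covers {Northgate, Eastvale} → 160
  Q (4, 4): covers {Midtown, Southcross} → 130
  R (1, 3): covers {none} → 0
  S (19, 0): covers {Eastvale} → 80
  T (9, 13): covers {Midtown, Westmoor, Lakeside, Southcross} → 240
Maximum coverage at T: 240 households.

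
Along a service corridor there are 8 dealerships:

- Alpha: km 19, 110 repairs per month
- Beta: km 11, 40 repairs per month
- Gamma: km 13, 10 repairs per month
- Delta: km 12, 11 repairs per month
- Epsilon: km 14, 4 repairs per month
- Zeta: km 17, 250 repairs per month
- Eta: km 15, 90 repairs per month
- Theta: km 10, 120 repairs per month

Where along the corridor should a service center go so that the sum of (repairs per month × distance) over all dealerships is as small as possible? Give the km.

x = 17

For a sum of weighted absolute distances on a line, the optimum is the weighted median (not the mean). Total weight W = 635; half-weight = 317.5.
Sort by position and accumulate weight:
  km 10 (Theta, w=120) → cum 120
  km 11 (Beta, w=40) → cum 160
  km 12 (Delta, w=11) → cum 171
  km 13 (Gamma, w=10) → cum 181
  km 14 (Epsilon, w=4) → cum 185
  km 15 (Eta, w=90) → cum 275
  km 17 (Zeta, w=250) → cum 525  ≥ 317.5 → median here
  km 19 (Alpha, w=110) → cum 635
Optimal location: km 17.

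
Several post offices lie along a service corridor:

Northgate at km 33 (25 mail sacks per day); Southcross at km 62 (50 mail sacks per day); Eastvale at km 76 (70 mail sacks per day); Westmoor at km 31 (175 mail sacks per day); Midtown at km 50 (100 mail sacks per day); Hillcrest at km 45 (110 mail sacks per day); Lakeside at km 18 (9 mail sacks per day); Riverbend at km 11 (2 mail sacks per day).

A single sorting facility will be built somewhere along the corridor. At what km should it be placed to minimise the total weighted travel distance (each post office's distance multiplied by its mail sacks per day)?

For a sum of weighted absolute distances on a line, the optimum is the weighted median (not the mean). Total weight W = 541; half-weight = 270.5.
Sort by position and accumulate weight:
  km 11 (Riverbend, w=2) → cum 2
  km 18 (Lakeside, w=9) → cum 11
  km 31 (Westmoor, w=175) → cum 186
  km 33 (Northgate, w=25) → cum 211
  km 45 (Hillcrest, w=110) → cum 321  ≥ 270.5 → median here
  km 50 (Midtown, w=100) → cum 421
  km 62 (Southcross, w=50) → cum 471
  km 76 (Eastvale, w=70) → cum 541
Optimal location: km 45.

x = 45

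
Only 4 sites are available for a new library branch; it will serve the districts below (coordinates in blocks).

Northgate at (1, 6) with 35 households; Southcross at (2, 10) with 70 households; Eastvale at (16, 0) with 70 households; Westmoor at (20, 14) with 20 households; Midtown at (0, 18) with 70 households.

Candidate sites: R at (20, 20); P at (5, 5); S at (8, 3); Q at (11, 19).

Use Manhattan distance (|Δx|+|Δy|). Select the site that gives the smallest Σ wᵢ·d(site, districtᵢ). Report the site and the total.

Total weighted distance at each candidate:
  R (20, 20): total = 6455
  P (5, 5): total = 3595
  S (8, 3): total = 4100
  Q (11, 19): total = 4865
Minimum is at P with total 3595 blocks.

P, total 3595 blocks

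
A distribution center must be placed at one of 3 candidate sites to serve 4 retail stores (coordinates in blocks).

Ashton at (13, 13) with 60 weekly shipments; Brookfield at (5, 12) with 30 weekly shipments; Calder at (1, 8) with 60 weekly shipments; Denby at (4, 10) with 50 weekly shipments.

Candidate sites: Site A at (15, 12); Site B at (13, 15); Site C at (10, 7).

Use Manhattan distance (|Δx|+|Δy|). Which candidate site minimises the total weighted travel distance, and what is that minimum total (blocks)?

Total weighted distance at each candidate:
  Site A (15, 12): total = 2210
  Site B (13, 15): total = 2290
  Site C (10, 7): total = 1890
Minimum is at Site C with total 1890 blocks.

Site C, total 1890 blocks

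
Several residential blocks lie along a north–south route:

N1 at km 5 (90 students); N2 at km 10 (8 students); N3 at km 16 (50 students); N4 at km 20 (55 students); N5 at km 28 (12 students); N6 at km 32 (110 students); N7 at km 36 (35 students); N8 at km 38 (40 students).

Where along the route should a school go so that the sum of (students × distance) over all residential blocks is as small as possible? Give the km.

For a sum of weighted absolute distances on a line, the optimum is the weighted median (not the mean). Total weight W = 400; half-weight = 200.
Sort by position and accumulate weight:
  km 5 (N1, w=90) → cum 90
  km 10 (N2, w=8) → cum 98
  km 16 (N3, w=50) → cum 148
  km 20 (N4, w=55) → cum 203  ≥ 200 → median here
  km 28 (N5, w=12) → cum 215
  km 32 (N6, w=110) → cum 325
  km 36 (N7, w=35) → cum 360
  km 38 (N8, w=40) → cum 400
Optimal location: km 20.

x = 20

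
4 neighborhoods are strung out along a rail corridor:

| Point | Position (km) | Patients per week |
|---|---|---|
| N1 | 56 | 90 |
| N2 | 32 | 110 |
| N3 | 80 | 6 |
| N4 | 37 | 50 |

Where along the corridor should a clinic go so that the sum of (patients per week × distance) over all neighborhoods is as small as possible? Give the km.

For a sum of weighted absolute distances on a line, the optimum is the weighted median (not the mean). Total weight W = 256; half-weight = 128.
Sort by position and accumulate weight:
  km 32 (N2, w=110) → cum 110
  km 37 (N4, w=50) → cum 160  ≥ 128 → median here
  km 56 (N1, w=90) → cum 250
  km 80 (N3, w=6) → cum 256
Optimal location: km 37.

x = 37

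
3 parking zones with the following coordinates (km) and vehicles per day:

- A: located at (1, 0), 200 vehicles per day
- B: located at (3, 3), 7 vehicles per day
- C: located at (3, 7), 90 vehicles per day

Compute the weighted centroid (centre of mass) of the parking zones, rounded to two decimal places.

(1.65, 2.19)

The minimiser of Σwᵢ‖p−pᵢ‖² is the weighted centroid p* = (Σwᵢpᵢ)/(Σwᵢ).
Σwᵢ = 297.
Σwᵢxᵢ = 200·1 + 7·3 + 90·3 = 491.
Σwᵢyᵢ = 200·0 + 7·3 + 90·7 = 651.
x* = 491/297 = 1.65, y* = 651/297 = 2.19.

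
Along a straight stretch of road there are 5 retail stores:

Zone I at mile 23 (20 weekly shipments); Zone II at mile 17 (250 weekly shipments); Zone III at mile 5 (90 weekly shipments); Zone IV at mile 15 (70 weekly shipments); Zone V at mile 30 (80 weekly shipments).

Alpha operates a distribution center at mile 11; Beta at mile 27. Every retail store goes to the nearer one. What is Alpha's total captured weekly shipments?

The indifferent point is the midpoint (11+27)/2 = 19; retail stores left of it (closer to Alpha at 11) go to Alpha, those right go to Beta.
  Zone III at 5 (w=90) → Alpha
  Zone IV at 15 (w=70) → Alpha
  Zone II at 17 (w=250) → Alpha
  Zone I at 23 (w=20) → Beta
  Zone V at 30 (w=80) → Beta
Alpha captures 410; Beta captures 100.

410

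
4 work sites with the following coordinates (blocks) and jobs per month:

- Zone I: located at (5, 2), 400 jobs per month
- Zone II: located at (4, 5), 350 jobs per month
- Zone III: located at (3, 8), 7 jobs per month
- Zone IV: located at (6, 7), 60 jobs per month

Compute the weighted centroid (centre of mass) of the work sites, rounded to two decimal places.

(4.63, 3.70)

The minimiser of Σwᵢ‖p−pᵢ‖² is the weighted centroid p* = (Σwᵢpᵢ)/(Σwᵢ).
Σwᵢ = 817.
Σwᵢxᵢ = 400·5 + 350·4 + 7·3 + 60·6 = 3781.
Σwᵢyᵢ = 400·2 + 350·5 + 7·8 + 60·7 = 3026.
x* = 3781/817 = 4.63, y* = 3026/817 = 3.70.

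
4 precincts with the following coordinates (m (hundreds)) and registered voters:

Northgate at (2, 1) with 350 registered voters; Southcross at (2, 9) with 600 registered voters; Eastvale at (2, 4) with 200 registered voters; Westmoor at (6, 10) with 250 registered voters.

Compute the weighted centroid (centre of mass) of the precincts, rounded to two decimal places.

(2.71, 6.46)

The minimiser of Σwᵢ‖p−pᵢ‖² is the weighted centroid p* = (Σwᵢpᵢ)/(Σwᵢ).
Σwᵢ = 1400.
Σwᵢxᵢ = 350·2 + 600·2 + 200·2 + 250·6 = 3800.
Σwᵢyᵢ = 350·1 + 600·9 + 200·4 + 250·10 = 9050.
x* = 3800/1400 = 2.71, y* = 9050/1400 = 6.46.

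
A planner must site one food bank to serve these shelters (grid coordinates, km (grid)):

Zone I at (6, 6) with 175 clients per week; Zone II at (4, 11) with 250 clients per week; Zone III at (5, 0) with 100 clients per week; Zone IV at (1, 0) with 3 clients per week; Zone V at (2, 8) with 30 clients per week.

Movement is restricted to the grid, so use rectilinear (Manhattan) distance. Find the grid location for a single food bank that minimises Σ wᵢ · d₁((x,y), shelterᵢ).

(4, 8)

Manhattan distance separates: Σwᵢ(|x−xᵢ|+|y−yᵢ|) = Σwᵢ|x−xᵢ| + Σwᵢ|y−yᵢ|, so x and y are optimised independently as 1-D weighted medians.
Total weight W = 558; half = 279.
x-coordinate, sorted with cumulative weight:
  x=1 (Zone IV, w=3) cum 3
  x=2 (Zone V, w=30) cum 33
  x=4 (Zone II, w=250) cum 283  ← median
  x=5 (Zone III, w=100) cum 383
  x=6 (Zone I, w=175) cum 558
⇒ x* = 4
y-coordinate, sorted with cumulative weight:
  y=0 (Zone III, w=100) cum 100
  y=0 (Zone IV, w=3) cum 103
  y=6 (Zone I, w=175) cum 278
  y=8 (Zone V, w=30) cum 308  ← median
  y=11 (Zone II, w=250) cum 558
⇒ y* = 8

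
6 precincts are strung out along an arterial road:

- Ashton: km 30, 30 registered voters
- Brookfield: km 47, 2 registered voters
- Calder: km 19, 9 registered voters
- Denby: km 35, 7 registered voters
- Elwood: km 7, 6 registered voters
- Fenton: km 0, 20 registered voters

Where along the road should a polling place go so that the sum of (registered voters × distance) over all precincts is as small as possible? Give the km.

x = 30

For a sum of weighted absolute distances on a line, the optimum is the weighted median (not the mean). Total weight W = 74; half-weight = 37.
Sort by position and accumulate weight:
  km 0 (Fenton, w=20) → cum 20
  km 7 (Elwood, w=6) → cum 26
  km 19 (Calder, w=9) → cum 35
  km 30 (Ashton, w=30) → cum 65  ≥ 37 → median here
  km 35 (Denby, w=7) → cum 72
  km 47 (Brookfield, w=2) → cum 74
Optimal location: km 30.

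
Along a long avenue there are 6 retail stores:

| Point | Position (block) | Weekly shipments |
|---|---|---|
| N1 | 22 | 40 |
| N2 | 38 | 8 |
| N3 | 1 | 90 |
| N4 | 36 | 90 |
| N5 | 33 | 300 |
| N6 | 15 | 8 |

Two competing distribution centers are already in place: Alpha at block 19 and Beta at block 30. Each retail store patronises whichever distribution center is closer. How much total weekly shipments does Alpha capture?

The indifferent point is the midpoint (19+30)/2 = 24.5; retail stores left of it (closer to Alpha at 19) go to Alpha, those right go to Beta.
  N3 at 1 (w=90) → Alpha
  N6 at 15 (w=8) → Alpha
  N1 at 22 (w=40) → Alpha
  N5 at 33 (w=300) → Beta
  N4 at 36 (w=90) → Beta
  N2 at 38 (w=8) → Beta
Alpha captures 138; Beta captures 398.

138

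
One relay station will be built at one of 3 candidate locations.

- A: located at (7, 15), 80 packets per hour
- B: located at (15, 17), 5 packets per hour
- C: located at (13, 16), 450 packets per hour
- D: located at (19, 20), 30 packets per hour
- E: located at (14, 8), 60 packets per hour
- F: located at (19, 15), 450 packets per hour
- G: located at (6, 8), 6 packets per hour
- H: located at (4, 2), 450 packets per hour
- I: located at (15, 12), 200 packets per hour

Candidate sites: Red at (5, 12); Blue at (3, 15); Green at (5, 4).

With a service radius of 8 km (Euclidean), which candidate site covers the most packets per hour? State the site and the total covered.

Coverage radius r = 8 km; a point is covered iff (Δx)²+(Δy)² ≤ 8² = 64.
  Red (5, 12): covers {A, G} → 86
  Blue (3, 15): covers {A, G} → 86
  Green (5, 4): covers {G, H} → 456
Maximum coverage at Green: 456 packets per hour.

Green, covering 456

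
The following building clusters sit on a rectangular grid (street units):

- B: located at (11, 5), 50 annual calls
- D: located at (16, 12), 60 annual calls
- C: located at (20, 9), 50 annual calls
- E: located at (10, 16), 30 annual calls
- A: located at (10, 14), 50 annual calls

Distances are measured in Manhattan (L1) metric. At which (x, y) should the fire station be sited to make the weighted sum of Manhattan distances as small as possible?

Manhattan distance separates: Σwᵢ(|x−xᵢ|+|y−yᵢ|) = Σwᵢ|x−xᵢ| + Σwᵢ|y−yᵢ|, so x and y are optimised independently as 1-D weighted medians.
Total weight W = 240; half = 120.
x-coordinate, sorted with cumulative weight:
  x=10 (E, w=30) cum 30
  x=10 (A, w=50) cum 80
  x=11 (B, w=50) cum 130  ← median
  x=16 (D, w=60) cum 190
  x=20 (C, w=50) cum 240
⇒ x* = 11
y-coordinate, sorted with cumulative weight:
  y=5 (B, w=50) cum 50
  y=9 (C, w=50) cum 100
  y=12 (D, w=60) cum 160  ← median
  y=14 (A, w=50) cum 210
  y=16 (E, w=30) cum 240
⇒ y* = 12

(11, 12)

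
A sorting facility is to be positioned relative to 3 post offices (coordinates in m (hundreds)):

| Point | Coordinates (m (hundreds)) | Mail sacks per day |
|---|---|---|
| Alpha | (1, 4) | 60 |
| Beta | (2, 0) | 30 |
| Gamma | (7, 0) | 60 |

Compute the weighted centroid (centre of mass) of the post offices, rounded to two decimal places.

The minimiser of Σwᵢ‖p−pᵢ‖² is the weighted centroid p* = (Σwᵢpᵢ)/(Σwᵢ).
Σwᵢ = 150.
Σwᵢxᵢ = 60·1 + 30·2 + 60·7 = 540.
Σwᵢyᵢ = 60·4 + 30·0 + 60·0 = 240.
x* = 540/150 = 3.60, y* = 240/150 = 1.60.

(3.60, 1.60)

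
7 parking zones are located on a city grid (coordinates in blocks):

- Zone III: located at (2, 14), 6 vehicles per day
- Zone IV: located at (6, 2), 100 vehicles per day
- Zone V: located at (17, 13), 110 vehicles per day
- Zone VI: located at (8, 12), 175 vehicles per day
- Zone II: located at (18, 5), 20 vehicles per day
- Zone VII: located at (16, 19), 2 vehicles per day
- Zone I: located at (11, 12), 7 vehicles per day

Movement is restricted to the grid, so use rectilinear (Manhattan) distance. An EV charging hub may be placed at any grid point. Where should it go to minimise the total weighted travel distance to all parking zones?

(8, 12)

Manhattan distance separates: Σwᵢ(|x−xᵢ|+|y−yᵢ|) = Σwᵢ|x−xᵢ| + Σwᵢ|y−yᵢ|, so x and y are optimised independently as 1-D weighted medians.
Total weight W = 420; half = 210.
x-coordinate, sorted with cumulative weight:
  x=2 (Zone III, w=6) cum 6
  x=6 (Zone IV, w=100) cum 106
  x=8 (Zone VI, w=175) cum 281  ← median
  x=11 (Zone I, w=7) cum 288
  x=16 (Zone VII, w=2) cum 290
  x=17 (Zone V, w=110) cum 400
  x=18 (Zone II, w=20) cum 420
⇒ x* = 8
y-coordinate, sorted with cumulative weight:
  y=2 (Zone IV, w=100) cum 100
  y=5 (Zone II, w=20) cum 120
  y=12 (Zone VI, w=175) cum 295  ← median
  y=12 (Zone I, w=7) cum 302
  y=13 (Zone V, w=110) cum 412
  y=14 (Zone III, w=6) cum 418
  y=19 (Zone VII, w=2) cum 420
⇒ y* = 12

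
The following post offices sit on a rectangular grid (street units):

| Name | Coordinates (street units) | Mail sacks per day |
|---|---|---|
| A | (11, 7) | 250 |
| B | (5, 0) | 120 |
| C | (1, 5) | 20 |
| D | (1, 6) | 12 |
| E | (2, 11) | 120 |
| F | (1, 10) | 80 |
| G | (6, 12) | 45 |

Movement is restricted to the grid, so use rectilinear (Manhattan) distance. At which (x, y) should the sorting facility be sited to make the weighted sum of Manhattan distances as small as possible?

(5, 7)

Manhattan distance separates: Σwᵢ(|x−xᵢ|+|y−yᵢ|) = Σwᵢ|x−xᵢ| + Σwᵢ|y−yᵢ|, so x and y are optimised independently as 1-D weighted medians.
Total weight W = 647; half = 323.5.
x-coordinate, sorted with cumulative weight:
  x=1 (C, w=20) cum 20
  x=1 (D, w=12) cum 32
  x=1 (F, w=80) cum 112
  x=2 (E, w=120) cum 232
  x=5 (B, w=120) cum 352  ← median
  x=6 (G, w=45) cum 397
  x=11 (A, w=250) cum 647
⇒ x* = 5
y-coordinate, sorted with cumulative weight:
  y=0 (B, w=120) cum 120
  y=5 (C, w=20) cum 140
  y=6 (D, w=12) cum 152
  y=7 (A, w=250) cum 402  ← median
  y=10 (F, w=80) cum 482
  y=11 (E, w=120) cum 602
  y=12 (G, w=45) cum 647
⇒ y* = 7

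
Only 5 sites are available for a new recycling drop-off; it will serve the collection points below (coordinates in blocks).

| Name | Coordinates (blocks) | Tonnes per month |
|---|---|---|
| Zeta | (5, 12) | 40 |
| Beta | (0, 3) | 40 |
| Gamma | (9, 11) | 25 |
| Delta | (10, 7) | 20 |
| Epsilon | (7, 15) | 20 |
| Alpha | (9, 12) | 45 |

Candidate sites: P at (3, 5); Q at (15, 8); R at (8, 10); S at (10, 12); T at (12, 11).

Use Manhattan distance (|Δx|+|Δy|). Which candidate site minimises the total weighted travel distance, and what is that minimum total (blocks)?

Total weighted distance at each candidate:
  P (3, 5): total = 1905
  Q (15, 8): total = 2455
  R (8, 10): total = 1205
  S (10, 12): total = 1275
  T (12, 11): total = 1675
Minimum is at R with total 1205 blocks.

R, total 1205 blocks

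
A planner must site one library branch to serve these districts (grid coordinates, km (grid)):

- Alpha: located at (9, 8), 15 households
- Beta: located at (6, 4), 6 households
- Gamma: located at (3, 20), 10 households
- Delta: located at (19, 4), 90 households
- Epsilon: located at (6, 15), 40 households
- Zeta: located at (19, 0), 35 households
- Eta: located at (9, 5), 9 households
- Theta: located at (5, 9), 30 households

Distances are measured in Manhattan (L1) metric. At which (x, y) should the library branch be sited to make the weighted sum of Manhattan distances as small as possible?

Manhattan distance separates: Σwᵢ(|x−xᵢ|+|y−yᵢ|) = Σwᵢ|x−xᵢ| + Σwᵢ|y−yᵢ|, so x and y are optimised independently as 1-D weighted medians.
Total weight W = 235; half = 117.5.
x-coordinate, sorted with cumulative weight:
  x=3 (Gamma, w=10) cum 10
  x=5 (Theta, w=30) cum 40
  x=6 (Beta, w=6) cum 46
  x=6 (Epsilon, w=40) cum 86
  x=9 (Alpha, w=15) cum 101
  x=9 (Eta, w=9) cum 110
  x=19 (Delta, w=90) cum 200  ← median
  x=19 (Zeta, w=35) cum 235
⇒ x* = 19
y-coordinate, sorted with cumulative weight:
  y=0 (Zeta, w=35) cum 35
  y=4 (Beta, w=6) cum 41
  y=4 (Delta, w=90) cum 131  ← median
  y=5 (Eta, w=9) cum 140
  y=8 (Alpha, w=15) cum 155
  y=9 (Theta, w=30) cum 185
  y=15 (Epsilon, w=40) cum 225
  y=20 (Gamma, w=10) cum 235
⇒ y* = 4

(19, 4)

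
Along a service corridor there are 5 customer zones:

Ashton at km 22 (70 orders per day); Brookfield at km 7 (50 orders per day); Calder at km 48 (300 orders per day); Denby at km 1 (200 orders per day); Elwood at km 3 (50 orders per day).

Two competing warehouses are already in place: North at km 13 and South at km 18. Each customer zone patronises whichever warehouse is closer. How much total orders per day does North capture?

The indifferent point is the midpoint (13+18)/2 = 15.5; customer zones left of it (closer to North at 13) go to North, those right go to South.
  Denby at 1 (w=200) → North
  Elwood at 3 (w=50) → North
  Brookfield at 7 (w=50) → North
  Ashton at 22 (w=70) → South
  Calder at 48 (w=300) → South
North captures 300; South captures 370.

300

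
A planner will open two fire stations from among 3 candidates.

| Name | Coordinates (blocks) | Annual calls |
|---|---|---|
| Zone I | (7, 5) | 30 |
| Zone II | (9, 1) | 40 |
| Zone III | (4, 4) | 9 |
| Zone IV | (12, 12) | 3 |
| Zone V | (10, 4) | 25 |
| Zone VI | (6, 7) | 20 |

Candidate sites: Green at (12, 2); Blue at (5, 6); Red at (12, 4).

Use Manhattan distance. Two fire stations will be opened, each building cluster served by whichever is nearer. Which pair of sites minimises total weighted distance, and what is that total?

{Green, Blue}, total 447

Evaluate every pair (each demand assigned to the nearer of the two):
  {Green, Blue}: total = 447
  {Blue, Red}: total = 471
  {Green, Red}: total = 666
Best pair: {Green, Blue} with total 447.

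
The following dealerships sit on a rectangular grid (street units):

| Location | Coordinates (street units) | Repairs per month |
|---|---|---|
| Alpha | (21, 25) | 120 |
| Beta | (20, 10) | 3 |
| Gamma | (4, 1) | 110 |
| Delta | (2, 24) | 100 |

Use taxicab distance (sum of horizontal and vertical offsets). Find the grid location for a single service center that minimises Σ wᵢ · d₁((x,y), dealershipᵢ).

Manhattan distance separates: Σwᵢ(|x−xᵢ|+|y−yᵢ|) = Σwᵢ|x−xᵢ| + Σwᵢ|y−yᵢ|, so x and y are optimised independently as 1-D weighted medians.
Total weight W = 333; half = 166.5.
x-coordinate, sorted with cumulative weight:
  x=2 (Delta, w=100) cum 100
  x=4 (Gamma, w=110) cum 210  ← median
  x=20 (Beta, w=3) cum 213
  x=21 (Alpha, w=120) cum 333
⇒ x* = 4
y-coordinate, sorted with cumulative weight:
  y=1 (Gamma, w=110) cum 110
  y=10 (Beta, w=3) cum 113
  y=24 (Delta, w=100) cum 213  ← median
  y=25 (Alpha, w=120) cum 333
⇒ y* = 24

(4, 24)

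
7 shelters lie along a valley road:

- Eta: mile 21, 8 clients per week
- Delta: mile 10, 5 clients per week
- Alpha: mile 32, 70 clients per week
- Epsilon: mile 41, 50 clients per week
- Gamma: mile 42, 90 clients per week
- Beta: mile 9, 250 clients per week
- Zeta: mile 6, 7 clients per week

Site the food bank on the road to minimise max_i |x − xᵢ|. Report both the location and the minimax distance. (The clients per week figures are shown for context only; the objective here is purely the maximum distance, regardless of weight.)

The 1-center on a line is the midpoint of the two extreme points: leftmost at 6, rightmost at 42.
Optimal location = (6 + 42)/2 = 24; maximum distance = (42 − 6)/2 = 18.

location 24, max distance 18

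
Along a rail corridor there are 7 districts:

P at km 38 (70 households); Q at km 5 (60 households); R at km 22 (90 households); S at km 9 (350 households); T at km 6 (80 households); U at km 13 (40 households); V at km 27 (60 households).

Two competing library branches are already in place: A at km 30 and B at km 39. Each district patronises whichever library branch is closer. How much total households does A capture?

680

The indifferent point is the midpoint (30+39)/2 = 34.5; districts left of it (closer to A at 30) go to A, those right go to B.
  Q at 5 (w=60) → A
  T at 6 (w=80) → A
  S at 9 (w=350) → A
  U at 13 (w=40) → A
  R at 22 (w=90) → A
  V at 27 (w=60) → A
  P at 38 (w=70) → B
A captures 680; B captures 70.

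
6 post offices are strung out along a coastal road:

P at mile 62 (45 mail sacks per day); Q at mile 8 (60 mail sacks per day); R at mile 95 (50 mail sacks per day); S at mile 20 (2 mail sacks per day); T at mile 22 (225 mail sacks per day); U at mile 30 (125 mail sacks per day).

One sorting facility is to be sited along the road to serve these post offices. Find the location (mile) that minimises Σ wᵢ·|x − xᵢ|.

For a sum of weighted absolute distances on a line, the optimum is the weighted median (not the mean). Total weight W = 507; half-weight = 253.5.
Sort by position and accumulate weight:
  mile 8 (Q, w=60) → cum 60
  mile 20 (S, w=2) → cum 62
  mile 22 (T, w=225) → cum 287  ≥ 253.5 → median here
  mile 30 (U, w=125) → cum 412
  mile 62 (P, w=45) → cum 457
  mile 95 (R, w=50) → cum 507
Optimal location: mile 22.

x = 22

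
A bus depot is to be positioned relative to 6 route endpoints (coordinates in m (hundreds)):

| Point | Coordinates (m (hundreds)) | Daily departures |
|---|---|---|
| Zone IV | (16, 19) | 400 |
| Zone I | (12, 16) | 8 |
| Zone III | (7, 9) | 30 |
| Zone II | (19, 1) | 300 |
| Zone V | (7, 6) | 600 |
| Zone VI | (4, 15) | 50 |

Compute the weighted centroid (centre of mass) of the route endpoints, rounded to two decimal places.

The minimiser of Σwᵢ‖p−pᵢ‖² is the weighted centroid p* = (Σwᵢpᵢ)/(Σwᵢ).
Σwᵢ = 1388.
Σwᵢxᵢ = 400·16 + 8·12 + 30·7 + 300·19 + 600·7 + 50·4 = 16806.
Σwᵢyᵢ = 400·19 + 8·16 + 30·9 + 300·1 + 600·6 + 50·15 = 12648.
x* = 16806/1388 = 12.11, y* = 12648/1388 = 9.11.

(12.11, 9.11)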